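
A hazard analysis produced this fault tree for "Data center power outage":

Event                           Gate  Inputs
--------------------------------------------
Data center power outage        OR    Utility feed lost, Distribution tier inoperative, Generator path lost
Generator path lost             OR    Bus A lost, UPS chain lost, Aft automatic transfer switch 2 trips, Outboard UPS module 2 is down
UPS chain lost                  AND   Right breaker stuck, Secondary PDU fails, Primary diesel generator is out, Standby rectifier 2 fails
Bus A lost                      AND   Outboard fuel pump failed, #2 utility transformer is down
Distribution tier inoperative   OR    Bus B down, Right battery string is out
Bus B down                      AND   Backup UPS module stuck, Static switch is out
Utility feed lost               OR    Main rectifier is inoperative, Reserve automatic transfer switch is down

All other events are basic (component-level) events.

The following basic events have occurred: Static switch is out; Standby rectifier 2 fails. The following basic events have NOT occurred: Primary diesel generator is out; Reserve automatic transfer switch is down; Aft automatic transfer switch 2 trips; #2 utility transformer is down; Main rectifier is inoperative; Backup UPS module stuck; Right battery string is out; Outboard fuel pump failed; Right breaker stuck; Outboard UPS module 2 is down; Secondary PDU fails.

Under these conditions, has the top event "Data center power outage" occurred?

Utility feed lost [OR]: Main rectifier is inoperative=not, Reserve automatic transfer switch is down=not → no input occurs → does not occur.
Bus B down [AND]: Backup UPS module stuck=not, Static switch is out=occurs → not all inputs occur → does not occur.
Distribution tier inoperative [OR]: Bus B down=not, Right battery string is out=not → no input occurs → does not occur.
Bus A lost [AND]: Outboard fuel pump failed=not, #2 utility transformer is down=not → not all inputs occur → does not occur.
UPS chain lost [AND]: Right breaker stuck=not, Secondary PDU fails=not, Primary diesel generator is out=not, Standby rectifier 2 fails=occurs → not all inputs occur → does not occur.
Generator path lost [OR]: Bus A lost=not, UPS chain lost=not, Aft automatic transfer switch 2 trips=not, Outboard UPS module 2 is down=not → no input occurs → does not occur.
Data center power outage [OR]: Utility feed lost=not, Distribution tier inoperative=not, Generator path lost=not → no input occurs → does not occur.

No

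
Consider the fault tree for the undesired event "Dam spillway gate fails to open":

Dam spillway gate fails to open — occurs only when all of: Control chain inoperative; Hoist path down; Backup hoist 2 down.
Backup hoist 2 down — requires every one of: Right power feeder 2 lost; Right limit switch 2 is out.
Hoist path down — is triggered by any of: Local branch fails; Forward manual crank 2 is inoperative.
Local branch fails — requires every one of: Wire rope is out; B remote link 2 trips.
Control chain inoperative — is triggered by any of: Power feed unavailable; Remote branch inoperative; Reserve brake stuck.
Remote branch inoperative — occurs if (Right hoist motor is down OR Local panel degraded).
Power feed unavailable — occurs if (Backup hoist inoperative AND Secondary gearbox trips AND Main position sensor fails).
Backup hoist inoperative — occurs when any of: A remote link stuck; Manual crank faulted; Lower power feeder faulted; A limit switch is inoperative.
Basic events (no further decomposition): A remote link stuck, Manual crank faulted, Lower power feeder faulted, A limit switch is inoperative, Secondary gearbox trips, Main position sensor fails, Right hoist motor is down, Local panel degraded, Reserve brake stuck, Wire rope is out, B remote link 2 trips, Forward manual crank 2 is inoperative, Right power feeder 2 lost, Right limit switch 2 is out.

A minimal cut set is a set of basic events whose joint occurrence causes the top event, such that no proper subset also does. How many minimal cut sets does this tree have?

Backup hoist inoperative [OR]: union of children's cut sets → 4 cut set(s).
Power feed unavailable [AND]: one cut set from each child combined → 4 × 1 × 1 = 4 cut set(s).
Remote branch inoperative [OR]: union of children's cut sets → 2 cut set(s).
Control chain inoperative [OR]: union of children's cut sets → 7 cut set(s).
Local branch fails [AND]: one cut set from each child combined → 1 × 1 = 1 cut set(s).
Hoist path down [OR]: union of children's cut sets → 2 cut set(s).
Backup hoist 2 down [AND]: one cut set from each child combined → 1 × 1 = 1 cut set(s).
Dam spillway gate fails to open [AND]: one cut set from each child combined → 7 × 2 × 1 = 14 cut set(s).

14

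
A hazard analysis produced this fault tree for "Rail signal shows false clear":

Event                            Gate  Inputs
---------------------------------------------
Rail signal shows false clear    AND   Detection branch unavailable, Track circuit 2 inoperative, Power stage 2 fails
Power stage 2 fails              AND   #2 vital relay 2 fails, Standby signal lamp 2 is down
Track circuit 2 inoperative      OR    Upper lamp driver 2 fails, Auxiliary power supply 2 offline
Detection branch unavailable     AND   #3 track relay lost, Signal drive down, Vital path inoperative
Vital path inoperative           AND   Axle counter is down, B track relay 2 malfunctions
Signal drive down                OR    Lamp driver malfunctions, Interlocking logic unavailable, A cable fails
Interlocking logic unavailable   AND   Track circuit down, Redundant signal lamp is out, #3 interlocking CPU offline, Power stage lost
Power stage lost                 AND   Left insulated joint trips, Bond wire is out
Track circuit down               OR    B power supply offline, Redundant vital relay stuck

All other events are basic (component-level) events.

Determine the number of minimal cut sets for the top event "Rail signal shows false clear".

Track circuit down [OR]: union of children's cut sets → 2 cut set(s).
Power stage lost [AND]: one cut set from each child combined → 1 × 1 = 1 cut set(s).
Interlocking logic unavailable [AND]: one cut set from each child combined → 2 × 1 × 1 × 1 = 2 cut set(s).
Signal drive down [OR]: union of children's cut sets → 4 cut set(s).
Vital path inoperative [AND]: one cut set from each child combined → 1 × 1 = 1 cut set(s).
Detection branch unavailable [AND]: one cut set from each child combined → 1 × 4 × 1 = 4 cut set(s).
Track circuit 2 inoperative [OR]: union of children's cut sets → 2 cut set(s).
Power stage 2 fails [AND]: one cut set from each child combined → 1 × 1 = 1 cut set(s).
Rail signal shows false clear [AND]: one cut set from each child combined → 4 × 2 × 1 = 8 cut set(s).
Minimal cut sets: {#2 vital relay 2 fails, #3 track relay lost, Axle counter is down, B track relay 2 malfunctions, Lamp driver malfunctions, Standby signal lamp 2 is down, Upper lamp driver 2 fails}; {#2 vital relay 2 fails, #3 track relay lost, Auxiliary power supply 2 offline, Axle counter is down, B track relay 2 malfunctions, Lamp driver malfunctions, Standby signal lamp 2 is down}; {#2 vital relay 2 fails, #3 interlocking CPU offline, #3 track relay lost, Axle counter is down, B power supply offline, B track relay 2 malfunctions, Bond wire is out, Left insulated joint trips, Redundant signal lamp is out, Standby signal lamp 2 is down, Upper lamp driver 2 fails}; {#2 vital relay 2 fails, #3 interlocking CPU offline, #3 track relay lost, Auxiliary power supply 2 offline, Axle counter is down, B power supply offline, B track relay 2 malfunctions, Bond wire is out, Left insulated joint trips, Redundant signal lamp is out, Standby signal lamp 2 is down}; {#2 vital relay 2 fails, #3 interlocking CPU offline, #3 track relay lost, Axle counter is down, B track relay 2 malfunctions, Bond wire is out, Left insulated joint trips, Redundant signal lamp is out, Redundant vital relay stuck, Standby signal lamp 2 is down, Upper lamp driver 2 fails}; {#2 vital relay 2 fails, #3 interlocking CPU offline, #3 track relay lost, Auxiliary power supply 2 offline, Axle counter is down, B track relay 2 malfunctions, Bond wire is out, Left insulated joint trips, Redundant signal lamp is out, Redundant vital relay stuck, Standby signal lamp 2 is down}; {#2 vital relay 2 fails, #3 track relay lost, A cable fails, Axle counter is down, B track relay 2 malfunctions, Standby signal lamp 2 is down, Upper lamp driver 2 fails}; {#2 vital relay 2 fails, #3 track relay lost, A cable fails, Auxiliary power supply 2 offline, Axle counter is down, B track relay 2 malfunctions, Standby signal lamp 2 is down}.

8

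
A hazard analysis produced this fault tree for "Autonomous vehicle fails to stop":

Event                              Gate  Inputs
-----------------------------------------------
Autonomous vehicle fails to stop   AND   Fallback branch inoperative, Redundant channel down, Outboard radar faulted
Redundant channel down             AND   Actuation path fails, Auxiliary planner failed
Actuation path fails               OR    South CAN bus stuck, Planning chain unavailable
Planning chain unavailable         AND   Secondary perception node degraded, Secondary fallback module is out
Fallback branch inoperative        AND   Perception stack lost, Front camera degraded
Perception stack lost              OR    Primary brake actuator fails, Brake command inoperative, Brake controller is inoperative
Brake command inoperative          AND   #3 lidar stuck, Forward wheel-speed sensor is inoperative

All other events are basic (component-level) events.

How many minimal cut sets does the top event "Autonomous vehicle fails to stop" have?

6

Brake command inoperative [AND]: one cut set from each child combined → 1 × 1 = 1 cut set(s).
Perception stack lost [OR]: union of children's cut sets → 3 cut set(s).
Fallback branch inoperative [AND]: one cut set from each child combined → 3 × 1 = 3 cut set(s).
Planning chain unavailable [AND]: one cut set from each child combined → 1 × 1 = 1 cut set(s).
Actuation path fails [OR]: union of children's cut sets → 2 cut set(s).
Redundant channel down [AND]: one cut set from each child combined → 2 × 1 = 2 cut set(s).
Autonomous vehicle fails to stop [AND]: one cut set from each child combined → 3 × 2 × 1 = 6 cut set(s).
Minimal cut sets: {Auxiliary planner failed, Front camera degraded, Outboard radar faulted, Primary brake actuator fails, South CAN bus stuck}; {Auxiliary planner failed, Front camera degraded, Outboard radar faulted, Primary brake actuator fails, Secondary fallback module is out, Secondary perception node degraded}; {#3 lidar stuck, Auxiliary planner failed, Forward wheel-speed sensor is inoperative, Front camera degraded, Outboard radar faulted, South CAN bus stuck}; {#3 lidar stuck, Auxiliary planner failed, Forward wheel-speed sensor is inoperative, Front camera degraded, Outboard radar faulted, Secondary fallback module is out, Secondary perception node degraded}; {Auxiliary planner failed, Brake controller is inoperative, Front camera degraded, Outboard radar faulted, South CAN bus stuck}; {Auxiliary planner failed, Brake controller is inoperative, Front camera degraded, Outboard radar faulted, Secondary fallback module is out, Secondary perception node degraded}.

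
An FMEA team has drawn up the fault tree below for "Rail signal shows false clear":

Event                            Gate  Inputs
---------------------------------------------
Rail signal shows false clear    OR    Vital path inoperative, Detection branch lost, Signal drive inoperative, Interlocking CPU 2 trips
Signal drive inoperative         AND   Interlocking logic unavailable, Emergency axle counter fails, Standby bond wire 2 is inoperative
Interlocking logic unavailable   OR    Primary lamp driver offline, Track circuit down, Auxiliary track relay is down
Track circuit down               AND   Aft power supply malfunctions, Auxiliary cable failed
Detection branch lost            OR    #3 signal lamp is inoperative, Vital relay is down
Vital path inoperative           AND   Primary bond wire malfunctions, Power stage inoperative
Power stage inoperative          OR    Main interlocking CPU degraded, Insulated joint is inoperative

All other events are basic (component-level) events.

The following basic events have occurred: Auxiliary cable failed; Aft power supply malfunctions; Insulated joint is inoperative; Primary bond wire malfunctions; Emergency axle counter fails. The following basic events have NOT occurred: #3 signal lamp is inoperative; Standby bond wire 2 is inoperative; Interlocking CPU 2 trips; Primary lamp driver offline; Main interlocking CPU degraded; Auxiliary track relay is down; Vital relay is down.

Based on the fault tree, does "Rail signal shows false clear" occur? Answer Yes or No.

Yes

Power stage inoperative [OR]: Main interlocking CPU degraded=not, Insulated joint is inoperative=occurs → at least one input occurs → occurs.
Vital path inoperative [AND]: Primary bond wire malfunctions=occurs, Power stage inoperative=occurs → all inputs occur → occurs.
Detection branch lost [OR]: #3 signal lamp is inoperative=not, Vital relay is down=not → no input occurs → does not occur.
Track circuit down [AND]: Aft power supply malfunctions=occurs, Auxiliary cable failed=occurs → all inputs occur → occurs.
Interlocking logic unavailable [OR]: Primary lamp driver offline=not, Track circuit down=occurs, Auxiliary track relay is down=not → at least one input occurs → occurs.
Signal drive inoperative [AND]: Interlocking logic unavailable=occurs, Emergency axle counter fails=occurs, Standby bond wire 2 is inoperative=not → not all inputs occur → does not occur.
Rail signal shows false clear [OR]: Vital path inoperative=occurs, Detection branch lost=not, Signal drive inoperative=not, Interlocking CPU 2 trips=not → at least one input occurs → occurs.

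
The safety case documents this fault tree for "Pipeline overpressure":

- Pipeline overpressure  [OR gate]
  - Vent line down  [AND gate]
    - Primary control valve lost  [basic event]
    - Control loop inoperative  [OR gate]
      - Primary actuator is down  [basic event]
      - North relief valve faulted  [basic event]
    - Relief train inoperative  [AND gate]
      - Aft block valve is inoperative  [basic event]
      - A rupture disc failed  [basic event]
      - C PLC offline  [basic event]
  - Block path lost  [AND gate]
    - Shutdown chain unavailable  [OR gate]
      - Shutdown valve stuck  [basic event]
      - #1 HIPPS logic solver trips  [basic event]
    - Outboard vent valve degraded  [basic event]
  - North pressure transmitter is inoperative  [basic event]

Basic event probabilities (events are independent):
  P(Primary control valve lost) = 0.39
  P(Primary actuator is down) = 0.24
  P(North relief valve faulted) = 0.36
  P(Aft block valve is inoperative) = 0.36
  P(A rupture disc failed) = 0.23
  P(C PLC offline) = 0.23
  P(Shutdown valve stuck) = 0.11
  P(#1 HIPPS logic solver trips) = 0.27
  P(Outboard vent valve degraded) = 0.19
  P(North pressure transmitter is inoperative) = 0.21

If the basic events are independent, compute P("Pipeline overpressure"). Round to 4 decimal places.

0.2654

P(Control loop inoperative) [OR] = 1 − (1−0.24) × (1−0.36) = 0.513600
P(Relief train inoperative) [AND] = 0.36 × 0.23 × 0.23 = 0.019044
P(Vent line down) [AND] = 0.39 × 0.513600 × 0.019044 = 0.003815
P(Shutdown chain unavailable) [OR] = 1 − (1−0.11) × (1−0.27) = 0.350300
P(Block path lost) [AND] = 0.350300 × 0.19 = 0.066557
P(Pipeline overpressure) [OR] = 1 − (1−0.003815) × (1−0.066557) × (1−0.21) = 0.265393
Rounded to 4 decimal places: P(Pipeline overpressure) ≈ 0.2654.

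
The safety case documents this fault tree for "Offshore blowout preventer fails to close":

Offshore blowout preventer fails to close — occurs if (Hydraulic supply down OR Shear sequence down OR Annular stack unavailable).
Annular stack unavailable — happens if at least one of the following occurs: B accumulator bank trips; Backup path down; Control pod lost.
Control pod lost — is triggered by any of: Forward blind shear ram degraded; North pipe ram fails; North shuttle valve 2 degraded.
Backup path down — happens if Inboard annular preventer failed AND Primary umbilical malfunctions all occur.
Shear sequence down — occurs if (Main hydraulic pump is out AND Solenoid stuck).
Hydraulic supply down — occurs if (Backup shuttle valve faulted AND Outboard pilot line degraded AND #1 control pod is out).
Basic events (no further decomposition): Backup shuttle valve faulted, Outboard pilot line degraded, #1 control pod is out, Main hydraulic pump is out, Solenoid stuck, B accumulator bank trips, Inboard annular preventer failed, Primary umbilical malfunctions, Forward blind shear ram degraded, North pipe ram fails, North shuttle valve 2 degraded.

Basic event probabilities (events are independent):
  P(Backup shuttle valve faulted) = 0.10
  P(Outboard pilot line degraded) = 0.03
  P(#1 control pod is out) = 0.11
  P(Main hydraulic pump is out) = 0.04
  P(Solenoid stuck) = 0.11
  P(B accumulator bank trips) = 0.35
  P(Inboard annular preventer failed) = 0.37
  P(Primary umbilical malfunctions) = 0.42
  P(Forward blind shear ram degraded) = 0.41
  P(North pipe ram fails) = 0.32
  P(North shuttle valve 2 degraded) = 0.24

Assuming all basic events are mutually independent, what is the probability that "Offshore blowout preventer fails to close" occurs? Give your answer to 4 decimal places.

0.8334

P(Hydraulic supply down) [AND] = 0.10 × 0.03 × 0.11 = 0.000330
P(Shear sequence down) [AND] = 0.04 × 0.11 = 0.004400
P(Backup path down) [AND] = 0.37 × 0.42 = 0.155400
P(Control pod lost) [OR] = 1 − (1−0.41) × (1−0.32) × (1−0.24) = 0.695088
P(Annular stack unavailable) [OR] = 1 − (1−0.35) × (1−0.155400) × (1−0.695088) = 0.832606
P(Offshore blowout preventer fails to close) [OR] = 1 − (1−0.000330) × (1−0.004400) × (1−0.832606) = 0.833398
Rounded to 4 decimal places: P(Offshore blowout preventer fails to close) ≈ 0.8334.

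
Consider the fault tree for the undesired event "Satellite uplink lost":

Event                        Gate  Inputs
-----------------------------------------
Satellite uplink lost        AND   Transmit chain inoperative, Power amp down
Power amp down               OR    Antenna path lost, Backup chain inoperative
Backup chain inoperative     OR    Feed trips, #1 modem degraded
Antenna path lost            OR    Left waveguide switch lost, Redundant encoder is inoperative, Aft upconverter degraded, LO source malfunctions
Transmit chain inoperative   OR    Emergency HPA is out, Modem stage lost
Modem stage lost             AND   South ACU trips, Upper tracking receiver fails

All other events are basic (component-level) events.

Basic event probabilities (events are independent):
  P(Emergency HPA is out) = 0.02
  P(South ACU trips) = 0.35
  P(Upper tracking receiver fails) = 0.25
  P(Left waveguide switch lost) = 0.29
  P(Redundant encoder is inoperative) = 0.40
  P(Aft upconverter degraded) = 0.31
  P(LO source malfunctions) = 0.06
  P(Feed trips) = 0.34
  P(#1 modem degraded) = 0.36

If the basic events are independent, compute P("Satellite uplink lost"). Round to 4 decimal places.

P(Modem stage lost) [AND] = 0.35 × 0.25 = 0.087500
P(Transmit chain inoperative) [OR] = 1 − (1−0.02) × (1−0.087500) = 0.105750
P(Antenna path lost) [OR] = 1 − (1−0.29) × (1−0.40) × (1−0.31) × (1−0.06) = 0.723696
P(Backup chain inoperative) [OR] = 1 − (1−0.34) × (1−0.36) = 0.577600
P(Power amp down) [OR] = 1 − (1−0.723696) × (1−0.577600) = 0.883289
P(Satellite uplink lost) [AND] = 0.105750 × 0.883289 = 0.093408
Rounded to 4 decimal places: P(Satellite uplink lost) ≈ 0.0934.

0.0934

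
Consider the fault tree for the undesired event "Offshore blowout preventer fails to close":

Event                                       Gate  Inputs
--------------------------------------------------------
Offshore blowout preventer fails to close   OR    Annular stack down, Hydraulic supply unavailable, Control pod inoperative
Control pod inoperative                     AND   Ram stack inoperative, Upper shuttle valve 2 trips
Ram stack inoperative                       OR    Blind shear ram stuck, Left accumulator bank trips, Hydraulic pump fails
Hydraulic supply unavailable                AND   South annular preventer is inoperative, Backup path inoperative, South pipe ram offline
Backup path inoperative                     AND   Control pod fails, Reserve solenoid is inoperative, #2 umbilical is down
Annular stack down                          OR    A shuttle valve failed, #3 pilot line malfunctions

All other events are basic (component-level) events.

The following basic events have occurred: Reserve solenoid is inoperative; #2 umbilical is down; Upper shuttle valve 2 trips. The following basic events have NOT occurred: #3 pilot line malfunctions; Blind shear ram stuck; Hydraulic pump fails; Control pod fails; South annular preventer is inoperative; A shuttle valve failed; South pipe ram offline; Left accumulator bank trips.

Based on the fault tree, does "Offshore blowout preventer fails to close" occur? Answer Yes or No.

No

Annular stack down [OR]: A shuttle valve failed=not, #3 pilot line malfunctions=not → no input occurs → does not occur.
Backup path inoperative [AND]: Control pod fails=not, Reserve solenoid is inoperative=occurs, #2 umbilical is down=occurs → not all inputs occur → does not occur.
Hydraulic supply unavailable [AND]: South annular preventer is inoperative=not, Backup path inoperative=not, South pipe ram offline=not → not all inputs occur → does not occur.
Ram stack inoperative [OR]: Blind shear ram stuck=not, Left accumulator bank trips=not, Hydraulic pump fails=not → no input occurs → does not occur.
Control pod inoperative [AND]: Ram stack inoperative=not, Upper shuttle valve 2 trips=occurs → not all inputs occur → does not occur.
Offshore blowout preventer fails to close [OR]: Annular stack down=not, Hydraulic supply unavailable=not, Control pod inoperative=not → no input occurs → does not occur.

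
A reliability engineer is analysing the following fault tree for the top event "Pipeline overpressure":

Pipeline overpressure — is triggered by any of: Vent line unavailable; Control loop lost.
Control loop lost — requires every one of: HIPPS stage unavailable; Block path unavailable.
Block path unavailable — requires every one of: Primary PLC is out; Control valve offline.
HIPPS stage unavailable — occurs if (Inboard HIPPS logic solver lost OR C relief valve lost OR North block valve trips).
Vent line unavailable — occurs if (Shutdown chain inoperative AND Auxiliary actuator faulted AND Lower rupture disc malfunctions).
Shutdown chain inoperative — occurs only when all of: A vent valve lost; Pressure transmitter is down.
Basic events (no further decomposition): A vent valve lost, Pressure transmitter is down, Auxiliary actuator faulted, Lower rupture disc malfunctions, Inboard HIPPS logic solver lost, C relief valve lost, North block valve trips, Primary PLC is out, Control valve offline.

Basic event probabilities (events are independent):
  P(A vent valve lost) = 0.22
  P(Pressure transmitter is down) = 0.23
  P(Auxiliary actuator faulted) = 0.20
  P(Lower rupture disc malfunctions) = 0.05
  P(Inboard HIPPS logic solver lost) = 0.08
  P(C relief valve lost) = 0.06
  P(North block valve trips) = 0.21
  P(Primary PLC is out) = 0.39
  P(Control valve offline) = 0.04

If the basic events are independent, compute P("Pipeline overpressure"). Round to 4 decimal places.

P(Shutdown chain inoperative) [AND] = 0.22 × 0.23 = 0.050600
P(Vent line unavailable) [AND] = 0.050600 × 0.20 × 0.05 = 0.000506
P(HIPPS stage unavailable) [OR] = 1 − (1−0.08) × (1−0.06) × (1−0.21) = 0.316808
P(Block path unavailable) [AND] = 0.39 × 0.04 = 0.015600
P(Control loop lost) [AND] = 0.316808 × 0.015600 = 0.004942
P(Pipeline overpressure) [OR] = 1 − (1−0.000506) × (1−0.004942) = 0.005445
Rounded to 4 decimal places: P(Pipeline overpressure) ≈ 0.0054.

0.0054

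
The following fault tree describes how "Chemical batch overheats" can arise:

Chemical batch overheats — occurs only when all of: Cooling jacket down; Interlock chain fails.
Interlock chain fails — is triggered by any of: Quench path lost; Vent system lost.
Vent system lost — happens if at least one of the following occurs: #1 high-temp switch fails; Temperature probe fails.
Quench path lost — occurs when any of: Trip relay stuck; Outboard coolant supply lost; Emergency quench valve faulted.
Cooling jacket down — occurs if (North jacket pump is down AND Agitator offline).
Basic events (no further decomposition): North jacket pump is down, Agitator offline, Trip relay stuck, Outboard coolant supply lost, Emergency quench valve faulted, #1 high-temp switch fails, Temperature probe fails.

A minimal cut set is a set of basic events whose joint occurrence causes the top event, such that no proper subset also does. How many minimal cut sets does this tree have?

Cooling jacket down [AND]: one cut set from each child combined → 1 × 1 = 1 cut set(s).
Quench path lost [OR]: union of children's cut sets → 3 cut set(s).
Vent system lost [OR]: union of children's cut sets → 2 cut set(s).
Interlock chain fails [OR]: union of children's cut sets → 5 cut set(s).
Chemical batch overheats [AND]: one cut set from each child combined → 1 × 5 = 5 cut set(s).
Minimal cut sets: {Agitator offline, North jacket pump is down, Trip relay stuck}; {Agitator offline, North jacket pump is down, Outboard coolant supply lost}; {Agitator offline, Emergency quench valve faulted, North jacket pump is down}; {#1 high-temp switch fails, Agitator offline, North jacket pump is down}; {Agitator offline, North jacket pump is down, Temperature probe fails}.

5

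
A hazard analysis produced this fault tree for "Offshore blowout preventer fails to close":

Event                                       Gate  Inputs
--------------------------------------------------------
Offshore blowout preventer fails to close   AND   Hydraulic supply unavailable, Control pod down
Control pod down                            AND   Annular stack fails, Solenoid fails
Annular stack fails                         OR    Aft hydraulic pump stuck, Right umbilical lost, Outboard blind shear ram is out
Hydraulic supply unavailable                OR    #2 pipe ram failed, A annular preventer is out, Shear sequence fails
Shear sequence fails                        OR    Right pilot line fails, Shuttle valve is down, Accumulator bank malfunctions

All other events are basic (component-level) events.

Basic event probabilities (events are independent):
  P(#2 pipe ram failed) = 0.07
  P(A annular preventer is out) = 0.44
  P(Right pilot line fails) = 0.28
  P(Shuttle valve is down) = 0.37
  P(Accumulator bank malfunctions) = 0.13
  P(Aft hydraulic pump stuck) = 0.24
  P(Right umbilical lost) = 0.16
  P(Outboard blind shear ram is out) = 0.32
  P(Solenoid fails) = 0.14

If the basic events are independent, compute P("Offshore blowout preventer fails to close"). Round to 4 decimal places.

0.0629

P(Shear sequence fails) [OR] = 1 − (1−0.28) × (1−0.37) × (1−0.13) = 0.605368
P(Hydraulic supply unavailable) [OR] = 1 − (1−0.07) × (1−0.44) × (1−0.605368) = 0.794476
P(Annular stack fails) [OR] = 1 − (1−0.24) × (1−0.16) × (1−0.32) = 0.565888
P(Control pod down) [AND] = 0.565888 × 0.14 = 0.079224
P(Offshore blowout preventer fails to close) [AND] = 0.794476 × 0.079224 = 0.062942
Rounded to 4 decimal places: P(Offshore blowout preventer fails to close) ≈ 0.0629.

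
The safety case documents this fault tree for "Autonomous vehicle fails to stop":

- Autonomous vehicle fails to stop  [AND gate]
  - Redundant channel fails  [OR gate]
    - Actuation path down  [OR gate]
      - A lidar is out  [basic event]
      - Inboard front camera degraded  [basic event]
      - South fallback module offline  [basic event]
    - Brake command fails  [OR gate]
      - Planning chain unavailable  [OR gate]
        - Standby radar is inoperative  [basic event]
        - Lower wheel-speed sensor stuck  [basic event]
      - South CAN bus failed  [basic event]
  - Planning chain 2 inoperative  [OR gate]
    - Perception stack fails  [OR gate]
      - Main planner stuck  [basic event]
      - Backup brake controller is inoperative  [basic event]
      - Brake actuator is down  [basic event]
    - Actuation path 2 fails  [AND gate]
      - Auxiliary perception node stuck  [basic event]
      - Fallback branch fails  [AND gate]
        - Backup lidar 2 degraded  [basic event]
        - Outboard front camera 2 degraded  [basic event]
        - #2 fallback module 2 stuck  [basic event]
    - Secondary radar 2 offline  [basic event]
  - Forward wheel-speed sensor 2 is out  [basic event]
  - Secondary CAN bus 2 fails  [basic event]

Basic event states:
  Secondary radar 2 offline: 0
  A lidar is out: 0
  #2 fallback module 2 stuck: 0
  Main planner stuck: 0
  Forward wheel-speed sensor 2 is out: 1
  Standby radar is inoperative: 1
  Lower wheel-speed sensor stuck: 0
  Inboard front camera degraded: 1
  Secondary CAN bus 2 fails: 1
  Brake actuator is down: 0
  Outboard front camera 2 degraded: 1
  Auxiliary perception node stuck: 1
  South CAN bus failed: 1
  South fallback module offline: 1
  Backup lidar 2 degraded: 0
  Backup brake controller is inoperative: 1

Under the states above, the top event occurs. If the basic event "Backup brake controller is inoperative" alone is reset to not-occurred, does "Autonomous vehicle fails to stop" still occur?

Counterfactual: set "Backup brake controller is inoperative" to not occurred.
Actuation path down [OR]: A lidar is out=not, Inboard front camera degraded=occurs, South fallback module offline=occurs → at least one input occurs → occurs.
Planning chain unavailable [OR]: Standby radar is inoperative=occurs, Lower wheel-speed sensor stuck=not → at least one input occurs → occurs.
Brake command fails [OR]: Planning chain unavailable=occurs, South CAN bus failed=occurs → at least one input occurs → occurs.
Redundant channel fails [OR]: Actuation path down=occurs, Brake command fails=occurs → at least one input occurs → occurs.
Perception stack fails [OR]: Main planner stuck=not, Backup brake controller is inoperative=not, Brake actuator is down=not → no input occurs → does not occur.
Fallback branch fails [AND]: Backup lidar 2 degraded=not, Outboard front camera 2 degraded=occurs, #2 fallback module 2 stuck=not → not all inputs occur → does not occur.
Actuation path 2 fails [AND]: Auxiliary perception node stuck=occurs, Fallback branch fails=not → not all inputs occur → does not occur.
Planning chain 2 inoperative [OR]: Perception stack fails=not, Actuation path 2 fails=not, Secondary radar 2 offline=not → no input occurs → does not occur.
Autonomous vehicle fails to stop [AND]: Redundant channel fails=occurs, Planning chain 2 inoperative=not, Forward wheel-speed sensor 2 is out=occurs, Secondary CAN bus 2 fails=occurs → not all inputs occur → does not occur.

No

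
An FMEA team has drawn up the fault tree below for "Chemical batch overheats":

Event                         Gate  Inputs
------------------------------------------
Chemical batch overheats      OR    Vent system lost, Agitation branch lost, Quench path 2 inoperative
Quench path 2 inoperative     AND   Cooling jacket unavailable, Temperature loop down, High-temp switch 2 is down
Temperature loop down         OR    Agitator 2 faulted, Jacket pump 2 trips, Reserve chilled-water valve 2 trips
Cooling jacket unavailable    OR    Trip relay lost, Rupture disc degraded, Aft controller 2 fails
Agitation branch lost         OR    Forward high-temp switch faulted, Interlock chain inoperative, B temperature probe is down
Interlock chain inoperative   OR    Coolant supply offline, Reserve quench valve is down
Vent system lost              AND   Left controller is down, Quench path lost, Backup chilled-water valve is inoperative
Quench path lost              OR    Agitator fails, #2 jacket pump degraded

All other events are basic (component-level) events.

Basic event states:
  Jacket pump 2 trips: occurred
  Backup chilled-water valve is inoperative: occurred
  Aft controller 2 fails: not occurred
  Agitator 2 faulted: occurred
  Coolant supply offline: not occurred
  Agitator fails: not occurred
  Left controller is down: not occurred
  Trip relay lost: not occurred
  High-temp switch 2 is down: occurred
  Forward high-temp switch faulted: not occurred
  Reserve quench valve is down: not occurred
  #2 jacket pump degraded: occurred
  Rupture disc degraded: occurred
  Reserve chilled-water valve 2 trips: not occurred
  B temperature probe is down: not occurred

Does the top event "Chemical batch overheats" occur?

Yes

Quench path lost [OR]: Agitator fails=not, #2 jacket pump degraded=occurs → at least one input occurs → occurs.
Vent system lost [AND]: Left controller is down=not, Quench path lost=occurs, Backup chilled-water valve is inoperative=occurs → not all inputs occur → does not occur.
Interlock chain inoperative [OR]: Coolant supply offline=not, Reserve quench valve is down=not → no input occurs → does not occur.
Agitation branch lost [OR]: Forward high-temp switch faulted=not, Interlock chain inoperative=not, B temperature probe is down=not → no input occurs → does not occur.
Cooling jacket unavailable [OR]: Trip relay lost=not, Rupture disc degraded=occurs, Aft controller 2 fails=not → at least one input occurs → occurs.
Temperature loop down [OR]: Agitator 2 faulted=occurs, Jacket pump 2 trips=occurs, Reserve chilled-water valve 2 trips=not → at least one input occurs → occurs.
Quench path 2 inoperative [AND]: Cooling jacket unavailable=occurs, Temperature loop down=occurs, High-temp switch 2 is down=occurs → all inputs occur → occurs.
Chemical batch overheats [OR]: Vent system lost=not, Agitation branch lost=not, Quench path 2 inoperative=occurs → at least one input occurs → occurs.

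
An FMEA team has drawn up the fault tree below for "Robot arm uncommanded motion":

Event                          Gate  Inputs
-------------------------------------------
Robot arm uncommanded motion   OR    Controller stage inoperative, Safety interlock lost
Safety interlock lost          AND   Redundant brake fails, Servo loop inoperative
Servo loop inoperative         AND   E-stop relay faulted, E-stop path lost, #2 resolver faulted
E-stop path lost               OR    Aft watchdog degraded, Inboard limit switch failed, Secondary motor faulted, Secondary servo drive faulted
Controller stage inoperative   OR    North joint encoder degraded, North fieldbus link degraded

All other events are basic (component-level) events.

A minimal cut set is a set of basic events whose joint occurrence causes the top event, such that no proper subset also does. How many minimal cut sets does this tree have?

Controller stage inoperative [OR]: union of children's cut sets → 2 cut set(s).
E-stop path lost [OR]: union of children's cut sets → 4 cut set(s).
Servo loop inoperative [AND]: one cut set from each child combined → 1 × 4 × 1 = 4 cut set(s).
Safety interlock lost [AND]: one cut set from each child combined → 1 × 4 = 4 cut set(s).
Robot arm uncommanded motion [OR]: union of children's cut sets → 6 cut set(s).
Minimal cut sets: {North joint encoder degraded}; {North fieldbus link degraded}; {#2 resolver faulted, Aft watchdog degraded, E-stop relay faulted, Redundant brake fails}; {#2 resolver faulted, E-stop relay faulted, Inboard limit switch failed, Redundant brake fails}; {#2 resolver faulted, E-stop relay faulted, Redundant brake fails, Secondary motor faulted}; {#2 resolver faulted, E-stop relay faulted, Redundant brake fails, Secondary servo drive faulted}.

6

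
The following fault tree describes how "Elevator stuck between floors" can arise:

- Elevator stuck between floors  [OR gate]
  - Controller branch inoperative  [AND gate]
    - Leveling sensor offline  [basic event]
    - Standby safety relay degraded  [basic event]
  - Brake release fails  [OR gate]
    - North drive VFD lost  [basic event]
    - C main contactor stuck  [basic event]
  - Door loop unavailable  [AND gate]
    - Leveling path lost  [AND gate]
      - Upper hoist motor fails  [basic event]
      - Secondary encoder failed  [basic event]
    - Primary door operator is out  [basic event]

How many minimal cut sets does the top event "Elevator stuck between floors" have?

Controller branch inoperative [AND]: one cut set from each child combined → 1 × 1 = 1 cut set(s).
Brake release fails [OR]: union of children's cut sets → 2 cut set(s).
Leveling path lost [AND]: one cut set from each child combined → 1 × 1 = 1 cut set(s).
Door loop unavailable [AND]: one cut set from each child combined → 1 × 1 = 1 cut set(s).
Elevator stuck between floors [OR]: union of children's cut sets → 4 cut set(s).
Minimal cut sets: {Leveling sensor offline, Standby safety relay degraded}; {North drive VFD lost}; {C main contactor stuck}; {Primary door operator is out, Secondary encoder failed, Upper hoist motor fails}.

4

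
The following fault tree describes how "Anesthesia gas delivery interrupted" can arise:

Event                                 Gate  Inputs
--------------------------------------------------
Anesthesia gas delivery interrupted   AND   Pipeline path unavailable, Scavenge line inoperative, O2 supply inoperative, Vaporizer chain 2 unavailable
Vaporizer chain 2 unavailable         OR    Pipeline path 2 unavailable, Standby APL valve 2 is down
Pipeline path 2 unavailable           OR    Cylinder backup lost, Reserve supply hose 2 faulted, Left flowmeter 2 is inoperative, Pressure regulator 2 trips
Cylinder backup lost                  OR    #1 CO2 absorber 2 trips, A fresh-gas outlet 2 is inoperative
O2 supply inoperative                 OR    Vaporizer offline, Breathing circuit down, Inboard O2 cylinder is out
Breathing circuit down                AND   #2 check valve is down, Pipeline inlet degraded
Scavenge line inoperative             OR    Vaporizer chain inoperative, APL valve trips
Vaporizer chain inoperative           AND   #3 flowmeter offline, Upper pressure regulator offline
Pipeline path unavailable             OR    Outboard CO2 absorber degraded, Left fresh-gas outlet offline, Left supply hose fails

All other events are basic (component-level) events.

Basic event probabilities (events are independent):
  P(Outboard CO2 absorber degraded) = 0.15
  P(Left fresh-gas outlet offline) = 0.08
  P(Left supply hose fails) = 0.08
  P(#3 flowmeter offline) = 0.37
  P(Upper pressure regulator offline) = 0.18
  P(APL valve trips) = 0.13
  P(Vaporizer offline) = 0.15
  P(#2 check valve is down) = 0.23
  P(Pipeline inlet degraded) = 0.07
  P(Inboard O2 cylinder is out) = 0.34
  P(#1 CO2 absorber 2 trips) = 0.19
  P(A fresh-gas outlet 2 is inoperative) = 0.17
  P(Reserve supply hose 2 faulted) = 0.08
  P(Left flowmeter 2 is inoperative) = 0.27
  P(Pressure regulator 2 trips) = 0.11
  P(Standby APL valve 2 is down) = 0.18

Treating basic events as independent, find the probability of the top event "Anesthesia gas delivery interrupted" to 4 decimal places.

0.0158

P(Pipeline path unavailable) [OR] = 1 − (1−0.15) × (1−0.08) × (1−0.08) = 0.280560
P(Vaporizer chain inoperative) [AND] = 0.37 × 0.18 = 0.066600
P(Scavenge line inoperative) [OR] = 1 − (1−0.066600) × (1−0.13) = 0.187942
P(Breathing circuit down) [AND] = 0.23 × 0.07 = 0.016100
P(O2 supply inoperative) [OR] = 1 − (1−0.15) × (1−0.016100) × (1−0.34) = 0.448032
P(Cylinder backup lost) [OR] = 1 − (1−0.19) × (1−0.17) = 0.327700
P(Pipeline path 2 unavailable) [OR] = 1 − (1−0.327700) × (1−0.08) × (1−0.27) × (1−0.11) = 0.598150
P(Vaporizer chain 2 unavailable) [OR] = 1 − (1−0.598150) × (1−0.18) = 0.670483
P(Anesthesia gas delivery interrupted) [AND] = 0.280560 × 0.187942 × 0.448032 × 0.670483 = 0.015840
Rounded to 4 decimal places: P(Anesthesia gas delivery interrupted) ≈ 0.0158.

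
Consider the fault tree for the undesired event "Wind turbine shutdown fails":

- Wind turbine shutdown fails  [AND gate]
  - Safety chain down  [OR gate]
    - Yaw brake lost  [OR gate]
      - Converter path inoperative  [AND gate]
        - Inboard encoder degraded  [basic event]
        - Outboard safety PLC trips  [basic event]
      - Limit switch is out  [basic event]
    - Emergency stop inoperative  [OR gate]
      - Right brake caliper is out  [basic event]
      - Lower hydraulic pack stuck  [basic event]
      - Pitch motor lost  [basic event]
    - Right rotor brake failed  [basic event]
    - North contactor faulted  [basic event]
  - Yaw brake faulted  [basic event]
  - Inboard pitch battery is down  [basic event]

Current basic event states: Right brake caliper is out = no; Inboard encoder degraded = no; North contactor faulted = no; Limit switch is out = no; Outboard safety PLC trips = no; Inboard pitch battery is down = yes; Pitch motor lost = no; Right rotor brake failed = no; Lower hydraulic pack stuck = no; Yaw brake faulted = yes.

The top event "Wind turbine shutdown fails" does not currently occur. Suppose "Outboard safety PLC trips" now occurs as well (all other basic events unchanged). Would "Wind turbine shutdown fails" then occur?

Counterfactual: set "Outboard safety PLC trips" to occurred.
Converter path inoperative [AND]: Inboard encoder degraded=not, Outboard safety PLC trips=occurs → not all inputs occur → does not occur.
Yaw brake lost [OR]: Converter path inoperative=not, Limit switch is out=not → no input occurs → does not occur.
Emergency stop inoperative [OR]: Right brake caliper is out=not, Lower hydraulic pack stuck=not, Pitch motor lost=not → no input occurs → does not occur.
Safety chain down [OR]: Yaw brake lost=not, Emergency stop inoperative=not, Right rotor brake failed=not, North contactor faulted=not → no input occurs → does not occur.
Wind turbine shutdown fails [AND]: Safety chain down=not, Yaw brake faulted=occurs, Inboard pitch battery is down=occurs → not all inputs occur → does not occur.

No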